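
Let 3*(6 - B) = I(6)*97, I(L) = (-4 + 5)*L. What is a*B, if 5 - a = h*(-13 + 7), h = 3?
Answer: -4324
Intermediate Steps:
I(L) = L (I(L) = 1*L = L)
B = -188 (B = 6 - 2*97 = 6 - ⅓*582 = 6 - 194 = -188)
a = 23 (a = 5 - 3*(-13 + 7) = 5 - 3*(-6) = 5 - 1*(-18) = 5 + 18 = 23)
a*B = 23*(-188) = -4324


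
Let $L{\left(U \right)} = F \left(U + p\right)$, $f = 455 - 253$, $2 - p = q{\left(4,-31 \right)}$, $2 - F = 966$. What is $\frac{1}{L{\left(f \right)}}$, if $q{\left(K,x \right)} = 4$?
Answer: $- \frac{1}{192800} \approx -5.1867 \cdot 10^{-6}$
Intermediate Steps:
$F = -964$ ($F = 2 - 966 = -964$)
$p = -2$ ($p = 2 - 4 = -2$)
$f = 202$
$L{\left(U \right)} = 1928 - 964 U$ ($L{\left(U \right)} = - 964 \left(U - 2\right) = - 964 \left(-2 + U\right) = 1928 - 964 U$)
$\frac{1}{L{\left(f \right)}} = \frac{1}{1928 - 194728} = \frac{1}{-192800} = - \frac{1}{192800}$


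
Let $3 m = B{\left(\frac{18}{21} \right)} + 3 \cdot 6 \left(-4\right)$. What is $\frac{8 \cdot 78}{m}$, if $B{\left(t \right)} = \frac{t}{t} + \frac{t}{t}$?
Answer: $- \frac{936}{35} \approx -26.743$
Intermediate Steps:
$B{\left(t \right)} = 2$ ($B{\left(t \right)} = 1 + 1 = 2$)
$m = - \frac{70}{3}$ ($m = \frac{2 + 3 \cdot 6 \left(-4\right)}{3} = \frac{2 + 18 \left(-4\right)}{3} = \frac{2 - 72}{3} = \frac{1}{3} \left(-70\right) = - \frac{70}{3} \approx -23.333$)
$\frac{8 \cdot 78}{m} = \frac{8 \cdot 78}{- \frac{70}{3}} = 624 \left(- \frac{3}{70}\right) = - \frac{936}{35}$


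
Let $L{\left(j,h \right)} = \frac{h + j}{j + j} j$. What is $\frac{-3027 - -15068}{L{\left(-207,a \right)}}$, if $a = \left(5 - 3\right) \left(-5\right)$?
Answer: $- \frac{24082}{217} \approx -110.98$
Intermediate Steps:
$a = -10$ ($a = 2 \left(-5\right) = -10$)
$L{\left(j,h \right)} = \frac{h}{2} + \frac{j}{2}$ ($L{\left(j,h \right)} = \frac{h + j}{2 j} j = \frac{h}{2} + \frac{j}{2}$)
$\frac{-3027 - -15068}{L{\left(-207,a \right)}} = \frac{-3027 - -15068}{\frac{1}{2} \left(-10\right) + \frac{1}{2} \left(-207\right)} = \frac{-3027 + 15068}{-5 - \frac{207}{2}} = \frac{12041}{- \frac{217}{2}} = 12041 \left(- \frac{2}{217}\right) = - \frac{24082}{217}$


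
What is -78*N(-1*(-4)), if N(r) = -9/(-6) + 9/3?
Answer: -351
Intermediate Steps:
N(r) = 9/2 (N(r) = -9*(-⅙) + 9*(⅓) = 3/2 + 3 = 9/2)
-78*N(-1*(-4)) = -78*9/2 = -351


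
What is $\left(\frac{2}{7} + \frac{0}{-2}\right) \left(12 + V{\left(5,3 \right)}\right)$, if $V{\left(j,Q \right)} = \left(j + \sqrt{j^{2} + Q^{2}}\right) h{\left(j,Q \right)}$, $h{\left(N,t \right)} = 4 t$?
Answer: $\frac{144}{7} + \frac{24 \sqrt{34}}{7} \approx 40.563$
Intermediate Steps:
$V{\left(j,Q \right)} = 4 Q \left(j + \sqrt{Q^{2} + j^{2}}\right)$ ($V{\left(j,Q \right)} = \left(j + \sqrt{j^{2} + Q^{2}}\right) 4 Q = \left(j + \sqrt{Q^{2} + j^{2}}\right) 4 Q = 4 Q \left(j + \sqrt{Q^{2} + j^{2}}\right)$)
$\left(\frac{2}{7} + \frac{0}{-2}\right) \left(12 + V{\left(5,3 \right)}\right) = \left(\frac{2}{7} + \frac{0}{-2}\right) \left(12 + 4 \cdot 3 \left(5 + \sqrt{3^{2} + 5^{2}}\right)\right) = \left(2 \cdot \frac{1}{7} + 0 \left(- \frac{1}{2}\right)\right) \left(12 + 4 \cdot 3 \left(5 + \sqrt{9 + 25}\right)\right) = \left(\frac{2}{7} + 0\right) \left(12 + 4 \cdot 3 \left(5 + \sqrt{34}\right)\right) = \frac{2 \left(12 + \left(60 + 12 \sqrt{34}\right)\right)}{7} = \frac{2 \left(72 + 12 \sqrt{34}\right)}{7} = \frac{144}{7} + \frac{24 \sqrt{34}}{7}$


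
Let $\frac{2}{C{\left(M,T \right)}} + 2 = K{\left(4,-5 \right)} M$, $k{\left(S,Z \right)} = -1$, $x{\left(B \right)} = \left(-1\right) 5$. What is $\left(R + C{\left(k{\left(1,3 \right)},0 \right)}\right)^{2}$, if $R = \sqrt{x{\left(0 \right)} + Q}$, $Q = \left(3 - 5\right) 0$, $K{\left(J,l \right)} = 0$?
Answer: $\left(1 - i \sqrt{5}\right)^{2} \approx -4.0 - 4.4721 i$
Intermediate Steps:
$x{\left(B \right)} = -5$
$Q = 0$ ($Q = \left(-2\right) 0 = 0$)
$C{\left(M,T \right)} = -1$ ($C{\left(M,T \right)} = \frac{2}{-2 + 0 M} = \frac{2}{-2 + 0} = \frac{2}{-2} = 2 \left(- \frac{1}{2}\right) = -1$)
$R = i \sqrt{5}$ ($R = \sqrt{-5 + 0} = \sqrt{-5} = i \sqrt{5} \approx 2.2361 i$)
$\left(R + C{\left(k{\left(1,3 \right)},0 \right)}\right)^{2} = \left(i \sqrt{5} - 1\right)^{2} = \left(-1 + i \sqrt{5}\right)^{2}$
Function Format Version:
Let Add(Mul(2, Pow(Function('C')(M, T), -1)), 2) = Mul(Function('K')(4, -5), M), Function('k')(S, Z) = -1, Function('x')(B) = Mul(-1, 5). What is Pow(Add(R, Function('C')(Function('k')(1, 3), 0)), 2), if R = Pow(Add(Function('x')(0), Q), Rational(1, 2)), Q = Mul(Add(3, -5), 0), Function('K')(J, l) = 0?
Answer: Pow(Add(1, Mul(-1, I, Pow(5, Rational(1, 2)))), 2) ≈ Add(-4.0000, Mul(-4.4721, I))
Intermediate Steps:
Function('x')(B) = -5
Q = 0 (Q = Mul(-2, 0) = 0)
Function('C')(M, T) = -1 (Function('C')(M, T) = Mul(2, Pow(Add(-2, Mul(0, M)), -1)) = Mul(2, Pow(Add(-2, 0), -1)) = Mul(2, Pow(-2, -1)) = Mul(2, Rational(-1, 2)) = -1)
R = Mul(I, Pow(5, Rational(1, 2))) (R = Pow(Add(-5, 0), Rational(1, 2)) = Pow(-5, Rational(1, 2)) = Mul(I, Pow(5, Rational(1, 2))) ≈ Mul(2.2361, I))
Pow(Add(R, Function('C')(Function('k')(1, 3), 0)), 2) = Pow(Add(Mul(I, Pow(5, Rational(1, 2))), -1), 2) = Pow(Add(-1, Mul(I, Pow(5, Rational(1, 2)))), 2)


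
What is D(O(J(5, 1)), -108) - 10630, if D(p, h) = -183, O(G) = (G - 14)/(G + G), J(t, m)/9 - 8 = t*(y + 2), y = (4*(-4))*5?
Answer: -10813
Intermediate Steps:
y = -80 (y = -16*5 = -80)
J(t, m) = 72 - 702*t (J(t, m) = 72 + 9*(t*(-80 + 2)) = 72 + 9*(t*(-78)) = 72 + 9*(-78*t) = 72 - 702*t)
O(G) = (-14 + G)/(2*G) (O(G) = (-14 + G)/((2*G)) = (-14 + G)*(1/(2*G)) = (-14 + G)/(2*G))
D(O(J(5, 1)), -108) - 10630 = -183 - 10630 = -10813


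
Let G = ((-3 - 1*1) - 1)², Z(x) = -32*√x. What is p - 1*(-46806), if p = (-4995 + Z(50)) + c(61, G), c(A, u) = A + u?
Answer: 41897 - 160*√2 ≈ 41671.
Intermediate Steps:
G = 25 (G = ((-3 - 1) - 1)² = (-4 - 1)² = (-5)² = 25)
p = -4909 - 160*√2 (p = (-4995 - 160*√2) + (61 + 25) = (-4995 - 160*√2) + 86 = -4909 - 160*√2 ≈ -5135.3)
p - 1*(-46806) = (-4909 - 160*√2) - 1*(-46806) = (-4909 - 160*√2) + 46806 = 41897 - 160*√2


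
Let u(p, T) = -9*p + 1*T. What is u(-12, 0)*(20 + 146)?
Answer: 17928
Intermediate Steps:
u(p, T) = T - 9*p (u(p, T) = -9*p + T = T - 9*p)
u(-12, 0)*(20 + 146) = (0 - 9*(-12))*(20 + 146) = (0 + 108)*166 = 108*166 = 17928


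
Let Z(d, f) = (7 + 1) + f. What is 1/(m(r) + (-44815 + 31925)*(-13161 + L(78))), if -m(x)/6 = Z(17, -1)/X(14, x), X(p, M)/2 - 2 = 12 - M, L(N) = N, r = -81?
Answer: 95/16020787629 ≈ 5.9298e-9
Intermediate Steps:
Z(d, f) = 8 + f
X(p, M) = 28 - 2*M (X(p, M) = 4 + 2*(12 - M) = 4 + (24 - 2*M) = 28 - 2*M)
m(x) = -42/(28 - 2*x) (m(x) = -6*(8 - 1)/(28 - 2*x) = -42/(28 - 2*x))
1/(m(r) + (-44815 + 31925)*(-13161 + L(78))) = 1/(21/(-14 - 81) + (-44815 + 31925)*(-13161 + 78)) = 1/(21/(-95) - 12890*(-13083)) = 1/(21*(-1/95) + 168639870) = 1/(-21/95 + 168639870) = 1/(16020787629/95) = 95/16020787629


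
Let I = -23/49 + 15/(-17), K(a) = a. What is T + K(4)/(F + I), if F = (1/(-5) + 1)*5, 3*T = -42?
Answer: -13776/1103 ≈ -12.490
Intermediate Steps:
I = -1126/833 (I = -23*1/49 + 15*(-1/17) = -23/49 - 15/17 = -1126/833 ≈ -1.3517)
T = -14 (T = (⅓)*(-42) = -14)
F = 4 (F = (-⅕ + 1)*5 = (⅘)*5 = 4)
T + K(4)/(F + I) = -14 + 4/(4 - 1126/833) = -14 + 4/(2206/833) = -14 + (833/2206)*4 = -14 + 1666/1103 = -13776/1103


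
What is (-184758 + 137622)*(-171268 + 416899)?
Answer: -11578062816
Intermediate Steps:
(-184758 + 137622)*(-171268 + 416899) = -47136*245631 = -11578062816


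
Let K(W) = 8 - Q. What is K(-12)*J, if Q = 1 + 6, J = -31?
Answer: -31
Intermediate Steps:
Q = 7
K(W) = 1 (K(W) = 8 - 1*7 = 8 - 7 = 1)
K(-12)*J = 1*(-31) = -31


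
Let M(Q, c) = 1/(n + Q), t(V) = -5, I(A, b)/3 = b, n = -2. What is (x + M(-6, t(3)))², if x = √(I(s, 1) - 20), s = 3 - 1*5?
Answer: (1 - 8*I*√17)²/64 ≈ -16.984 - 1.0308*I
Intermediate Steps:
s = -2 (s = 3 - 5 = -2)
I(A, b) = 3*b
x = I*√17 (x = √(3*1 - 20) = √(3 - 20) = √(-17) = I*√17 ≈ 4.1231*I)
M(Q, c) = 1/(-2 + Q)
(x + M(-6, t(3)))² = (I*√17 + 1/(-2 - 6))² = (I*√17 + 1/(-8))² = (I*√17 - ⅛)² = (-⅛ + I*√17)²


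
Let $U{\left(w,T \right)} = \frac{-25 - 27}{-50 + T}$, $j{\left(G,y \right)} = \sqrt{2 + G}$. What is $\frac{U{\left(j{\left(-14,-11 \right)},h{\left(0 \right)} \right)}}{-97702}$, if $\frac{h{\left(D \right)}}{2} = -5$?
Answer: $- \frac{13}{1465530} \approx -8.8705 \cdot 10^{-6}$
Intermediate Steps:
$h{\left(D \right)} = -10$ ($h{\left(D \right)} = 2 \left(-5\right) = -10$)
$U{\left(w,T \right)} = - \frac{52}{-50 + T}$
$\frac{U{\left(j{\left(-14,-11 \right)},h{\left(0 \right)} \right)}}{-97702} = \frac{\left(-52\right) \frac{1}{-50 - 10}}{-97702} = - \frac{52}{-60} \left(- \frac{1}{97702}\right) = \left(-52\right) \left(- \frac{1}{60}\right) \left(- \frac{1}{97702}\right) = \frac{13}{15} \left(- \frac{1}{97702}\right) = - \frac{13}{1465530}$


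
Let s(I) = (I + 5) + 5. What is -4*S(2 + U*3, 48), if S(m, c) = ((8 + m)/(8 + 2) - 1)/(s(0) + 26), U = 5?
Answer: -⅙ ≈ -0.16667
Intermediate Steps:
s(I) = 10 + I (s(I) = (5 + I) + 5 = 10 + I)
S(m, c) = -1/180 + m/360 (S(m, c) = ((8 + m)/(8 + 2) - 1)/((10 + 0) + 26) = ((8 + m)/10 - 1)/(10 + 26) = ((8 + m)*(⅒) - 1)/36 = ((⅘ + m/10) - 1)*(1/36) = (-⅕ + m/10)*(1/36) = -1/180 + m/360)
-4*S(2 + U*3, 48) = -4*(-1/180 + (2 + 5*3)/360) = -4*(-1/180 + (2 + 15)/360) = -4*(-1/180 + (1/360)*17) = -4*(-1/180 + 17/360) = -4*1/24 = -⅙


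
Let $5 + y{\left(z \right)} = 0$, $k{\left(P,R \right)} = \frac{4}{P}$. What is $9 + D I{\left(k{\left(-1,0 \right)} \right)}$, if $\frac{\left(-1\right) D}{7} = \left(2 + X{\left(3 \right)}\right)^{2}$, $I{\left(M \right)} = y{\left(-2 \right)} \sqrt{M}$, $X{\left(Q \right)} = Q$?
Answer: $9 + 1750 i \approx 9.0 + 1750.0 i$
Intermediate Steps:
$y{\left(z \right)} = -5$ ($y{\left(z \right)} = -5 + 0 = -5$)
$I{\left(M \right)} = - 5 \sqrt{M}$
$D = -175$ ($D = - 7 \left(2 + 3\right)^{2} = - 7 \cdot 5^{2} = \left(-7\right) 25 = -175$)
$9 + D I{\left(k{\left(-1,0 \right)} \right)} = 9 - 175 \left(- 5 \sqrt{\frac{4}{-1}}\right) = 9 - 175 \left(- 5 \sqrt{4 \left(-1\right)}\right) = 9 - 175 \left(- 5 \sqrt{-4}\right) = 9 - 175 \left(- 5 \cdot 2 i\right) = 9 - 175 \left(- 10 i\right) = 9 + 1750 i$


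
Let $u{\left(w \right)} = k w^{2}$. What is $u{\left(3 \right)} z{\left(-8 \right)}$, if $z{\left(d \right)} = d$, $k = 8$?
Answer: $-576$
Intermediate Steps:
$u{\left(w \right)} = 8 w^{2}$
$u{\left(3 \right)} z{\left(-8 \right)} = 8 \cdot 3^{2} \left(-8\right) = 8 \cdot 9 \left(-8\right) = 72 \left(-8\right) = -576$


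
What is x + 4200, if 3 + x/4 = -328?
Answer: 2876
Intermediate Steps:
x = -1324 (x = -12 + 4*(-328) = -12 - 1312 = -1324)
x + 4200 = -1324 + 4200 = 2876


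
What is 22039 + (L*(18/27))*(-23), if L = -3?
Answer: 22085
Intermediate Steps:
22039 + (L*(18/27))*(-23) = 22039 - 54/27*(-23) = 22039 - 3*2/3*(-23) = 22039 - 2*(-23) = 22039 + 46 = 22085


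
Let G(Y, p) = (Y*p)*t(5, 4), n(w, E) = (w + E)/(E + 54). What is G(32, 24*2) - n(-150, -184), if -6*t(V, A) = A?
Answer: -66727/65 ≈ -1026.6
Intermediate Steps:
t(V, A) = -A/6
n(w, E) = (E + w)/(54 + E)
G(Y, p) = -2*Y*p/3 (G(Y, p) = (Y*p)*(-⅙*4) = (Y*p)*(-⅔) = -2*Y*p/3)
G(32, 24*2) - n(-150, -184) = -⅔*32*24*2 - (-184 - 150)/(54 - 184) = -⅔*32*48 - (-334)/(-130) = -1024 - (-1)*(-334)/130 = -1024 - 1*167/65 = -1024 - 167/65 = -66727/65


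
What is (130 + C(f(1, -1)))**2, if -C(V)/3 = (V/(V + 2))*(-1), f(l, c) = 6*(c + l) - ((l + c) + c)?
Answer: 17161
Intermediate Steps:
f(l, c) = 4*c + 5*l (f(l, c) = (6*c + 6*l) - ((c + l) + c) = (6*c + 6*l) - (l + 2*c) = (6*c + 6*l) + (-l - 2*c) = 4*c + 5*l)
C(V) = 3*V/(2 + V) (C(V) = -3*V/(V + 2)*(-1) = -3*V/(2 + V)*(-1) = -(-3)*V/(2 + V) = 3*V/(2 + V))
(130 + C(f(1, -1)))**2 = (130 + 3*(4*(-1) + 5*1)/(2 + (4*(-1) + 5*1)))**2 = (130 + 3*(-4 + 5)/(2 + (-4 + 5)))**2 = (130 + 3*1/(2 + 1))**2 = (130 + 3*1/3)**2 = (130 + 3*1*(1/3))**2 = (130 + 1)**2 = 131**2 = 17161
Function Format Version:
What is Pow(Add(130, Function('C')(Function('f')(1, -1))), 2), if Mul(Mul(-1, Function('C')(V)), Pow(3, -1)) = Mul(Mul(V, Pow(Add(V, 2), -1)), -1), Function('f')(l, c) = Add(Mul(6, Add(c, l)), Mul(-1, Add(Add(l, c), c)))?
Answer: 17161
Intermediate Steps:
Function('f')(l, c) = Add(Mul(4, c), Mul(5, l)) (Function('f')(l, c) = Add(Add(Mul(6, c), Mul(6, l)), Mul(-1, Add(Add(c, l), c))) = Add(Add(Mul(6, c), Mul(6, l)), Mul(-1, Add(l, Mul(2, c)))) = Add(Add(Mul(6, c), Mul(6, l)), Add(Mul(-1, l), Mul(-2, c))) = Add(Mul(4, c), Mul(5, l)))
Function('C')(V) = Mul(3, V, Pow(Add(2, V), -1)) (Function('C')(V) = Mul(-3, Mul(Mul(V, Pow(Add(V, 2), -1)), -1)) = Mul(-3, Mul(Mul(V, Pow(Add(2, V), -1)), -1)) = Mul(-3, Mul(-1, V, Pow(Add(2, V), -1))) = Mul(3, V, Pow(Add(2, V), -1)))
Pow(Add(130, Function('C')(Function('f')(1, -1))), 2) = Pow(Add(130, Mul(3, Add(Mul(4, -1), Mul(5, 1)), Pow(Add(2, Add(Mul(4, -1), Mul(5, 1))), -1))), 2) = Pow(Add(130, Mul(3, Add(-4, 5), Pow(Add(2, Add(-4, 5)), -1))), 2) = Pow(Add(130, Mul(3, 1, Pow(Add(2, 1), -1))), 2) = Pow(Add(130, Mul(3, 1, Pow(3, -1))), 2) = Pow(Add(130, Mul(3, 1, Rational(1, 3))), 2) = Pow(Add(130, 1), 2) = Pow(131, 2) = 17161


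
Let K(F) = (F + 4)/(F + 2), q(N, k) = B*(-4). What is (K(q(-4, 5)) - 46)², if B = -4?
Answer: 163216/81 ≈ 2015.0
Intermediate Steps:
q(N, k) = 16 (q(N, k) = -4*(-4) = 16)
K(F) = (4 + F)/(2 + F)
(K(q(-4, 5)) - 46)² = ((4 + 16)/(2 + 16) - 46)² = (20/18 - 46)² = ((1/18)*20 - 46)² = (10/9 - 46)² = (-404/9)² = 163216/81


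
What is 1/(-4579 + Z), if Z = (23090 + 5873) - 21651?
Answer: 1/2733 ≈ 0.00036590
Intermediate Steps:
Z = 7312 (Z = 28963 - 21651 = 7312)
1/(-4579 + Z) = 1/(-4579 + 7312) = 1/2733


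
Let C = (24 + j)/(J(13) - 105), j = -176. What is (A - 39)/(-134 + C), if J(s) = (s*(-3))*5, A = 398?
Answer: -26925/10012 ≈ -2.6893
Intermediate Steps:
J(s) = -15*s (J(s) = -3*s*5 = -15*s)
C = 38/75 (C = (24 - 176)/(-15*13 - 105) = -152/(-195 - 105) = -152/(-300) = -152*(-1/300) = 38/75 ≈ 0.50667)
(A - 39)/(-134 + C) = (398 - 39)/(-134 + 38/75) = 359/(-10012/75) = 359*(-75/10012) = -26925/10012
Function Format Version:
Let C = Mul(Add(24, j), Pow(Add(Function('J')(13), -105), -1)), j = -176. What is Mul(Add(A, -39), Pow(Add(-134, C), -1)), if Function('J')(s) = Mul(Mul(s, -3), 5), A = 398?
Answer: Rational(-26925, 10012) ≈ -2.6893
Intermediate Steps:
Function('J')(s) = Mul(-15, s) (Function('J')(s) = Mul(Mul(-3, s), 5) = Mul(-15, s))
C = Rational(38, 75) (C = Mul(Add(24, -176), Pow(Add(Mul(-15, 13), -105), -1)) = Mul(-152, Pow(Add(-195, -105), -1)) = Mul(-152, Pow(-300, -1)) = Mul(-152, Rational(-1, 300)) = Rational(38, 75) ≈ 0.50667)
Mul(Add(A, -39), Pow(Add(-134, C), -1)) = Mul(Add(398, -39), Pow(Add(-134, Rational(38, 75)), -1)) = Mul(359, Pow(Rational(-10012, 75), -1)) = Mul(359, Rational(-75, 10012)) = Rational(-26925, 10012)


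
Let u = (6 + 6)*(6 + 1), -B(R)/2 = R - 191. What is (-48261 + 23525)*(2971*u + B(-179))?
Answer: -6191519744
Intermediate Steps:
B(R) = 382 - 2*R (B(R) = -2*(R - 191) = -2*(-191 + R) = 382 - 2*R)
u = 84 (u = 12*7 = 84)
(-48261 + 23525)*(2971*u + B(-179)) = (-48261 + 23525)*(2971*84 + (382 - 2*(-179))) = -24736*(249564 + (382 + 358)) = -24736*(249564 + 740) = -24736*250304 = -6191519744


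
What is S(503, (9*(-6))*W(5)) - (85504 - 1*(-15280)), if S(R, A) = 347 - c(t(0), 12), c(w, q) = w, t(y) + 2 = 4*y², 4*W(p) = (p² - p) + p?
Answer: -100435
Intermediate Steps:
W(p) = p²/4 (W(p) = ((p² - p) + p)/4 = p²/4)
t(y) = -2 + 4*y²
S(R, A) = 349 (S(R, A) = 347 - (-2 + 4*0²) = 347 - (-2 + 4*0) = 347 - (-2 + 0) = 347 - 1*(-2) = 347 + 2 = 349)
S(503, (9*(-6))*W(5)) - (85504 - 1*(-15280)) = 349 - (85504 - 1*(-15280)) = 349 - (85504 + 15280) = 349 - 1*100784 = 349 - 100784 = -100435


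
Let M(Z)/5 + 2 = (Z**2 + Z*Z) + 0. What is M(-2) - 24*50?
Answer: -1170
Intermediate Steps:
M(Z) = -10 + 10*Z**2 (M(Z) = -10 + 5*((Z**2 + Z*Z) + 0) = -10 + 5*((Z**2 + Z**2) + 0) = -10 + 5*(2*Z**2 + 0) = -10 + 5*(2*Z**2) = -10 + 10*Z**2)
M(-2) - 24*50 = (-10 + 10*(-2)**2) - 24*50 = (-10 + 10*4) - 1200 = (-10 + 40) - 1200 = 30 - 1200 = -1170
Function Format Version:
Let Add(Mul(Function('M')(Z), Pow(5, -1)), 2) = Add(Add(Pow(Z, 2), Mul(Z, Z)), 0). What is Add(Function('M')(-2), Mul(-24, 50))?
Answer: -1170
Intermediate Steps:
Function('M')(Z) = Add(-10, Mul(10, Pow(Z, 2))) (Function('M')(Z) = Add(-10, Mul(5, Add(Add(Pow(Z, 2), Mul(Z, Z)), 0))) = Add(-10, Mul(5, Add(Add(Pow(Z, 2), Pow(Z, 2)), 0))) = Add(-10, Mul(5, Add(Mul(2, Pow(Z, 2)), 0))) = Add(-10, Mul(5, Mul(2, Pow(Z, 2)))) = Add(-10, Mul(10, Pow(Z, 2))))
Add(Function('M')(-2), Mul(-24, 50)) = Add(Add(-10, Mul(10, Pow(-2, 2))), Mul(-24, 50)) = Add(Add(-10, Mul(10, 4)), -1200) = Add(Add(-10, 40), -1200) = Add(30, -1200) = -1170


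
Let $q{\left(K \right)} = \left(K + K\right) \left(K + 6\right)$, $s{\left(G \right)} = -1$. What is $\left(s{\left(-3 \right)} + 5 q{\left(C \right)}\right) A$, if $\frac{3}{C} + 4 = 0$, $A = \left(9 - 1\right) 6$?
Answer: $-1938$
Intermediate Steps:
$A = 48$ ($A = 8 \cdot 6 = 48$)
$C = - \frac{3}{4}$ ($C = \frac{3}{-4 + 0} = \frac{3}{-4} = 3 \left(- \frac{1}{4}\right) = - \frac{3}{4} \approx -0.75$)
$q{\left(K \right)} = 2 K \left(6 + K\right)$
$\left(s{\left(-3 \right)} + 5 q{\left(C \right)}\right) A = \left(-1 + 5 \cdot 2 \left(- \frac{3}{4}\right) \left(6 - \frac{3}{4}\right)\right) 48 = \left(-1 + 5 \cdot 2 \left(- \frac{3}{4}\right) \frac{21}{4}\right) 48 = \left(-1 + 5 \left(- \frac{63}{8}\right)\right) 48 = \left(-1 - \frac{315}{8}\right) 48 = \left(- \frac{323}{8}\right) 48 = -1938$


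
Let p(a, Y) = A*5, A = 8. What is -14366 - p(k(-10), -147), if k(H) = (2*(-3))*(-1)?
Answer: -14406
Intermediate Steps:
k(H) = 6 (k(H) = -6*(-1) = 6)
p(a, Y) = 40 (p(a, Y) = 8*5 = 40)
-14366 - p(k(-10), -147) = -14366 - 1*40 = -14366 - 40 = -14406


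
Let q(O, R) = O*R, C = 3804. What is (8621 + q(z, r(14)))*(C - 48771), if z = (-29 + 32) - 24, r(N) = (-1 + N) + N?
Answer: -362164218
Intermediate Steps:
r(N) = -1 + 2*N
z = -21 (z = 3 - 24 = -21)
(8621 + q(z, r(14)))*(C - 48771) = (8621 - 21*(-1 + 2*14))*(3804 - 48771) = (8621 - 21*(-1 + 28))*(-44967) = (8621 - 21*27)*(-44967) = (8621 - 567)*(-44967) = 8054*(-44967) = -362164218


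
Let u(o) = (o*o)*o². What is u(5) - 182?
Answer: 443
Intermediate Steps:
u(o) = o⁴ (u(o) = o²*o² = o⁴)
u(5) - 182 = 5⁴ - 182 = 625 - 182 = 443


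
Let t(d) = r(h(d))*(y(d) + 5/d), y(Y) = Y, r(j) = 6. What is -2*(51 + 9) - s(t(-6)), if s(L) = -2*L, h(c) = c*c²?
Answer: -202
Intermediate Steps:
h(c) = c³
t(d) = 6*d + 30/d (t(d) = 6*(d + 5/d) = 6*d + 30/d)
-2*(51 + 9) - s(t(-6)) = -2*(51 + 9) - (-2)*(6*(-6) + 30/(-6)) = -2*60 - (-2)*(-36 + 30*(-⅙)) = -120 - (-2)*(-36 - 5) = -120 - (-2)*(-41) = -120 - 1*82 = -120 - 82 = -202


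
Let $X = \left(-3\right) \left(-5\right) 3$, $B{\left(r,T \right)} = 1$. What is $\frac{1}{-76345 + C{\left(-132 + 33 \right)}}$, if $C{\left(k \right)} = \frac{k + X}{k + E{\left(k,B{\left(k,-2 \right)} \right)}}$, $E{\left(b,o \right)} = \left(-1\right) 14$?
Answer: $- \frac{113}{8626931} \approx -1.3099 \cdot 10^{-5}$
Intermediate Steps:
$X = 45$ ($X = 15 \cdot 3 = 45$)
$E{\left(b,o \right)} = -14$
$C{\left(k \right)} = \frac{45 + k}{-14 + k}$ ($C{\left(k \right)} = \frac{k + 45}{k - 14} = \frac{45 + k}{-14 + k}$)
$\frac{1}{-76345 + C{\left(-132 + 33 \right)}} = \frac{1}{-76345 + \frac{45 + \left(-132 + 33\right)}{-14 + \left(-132 + 33\right)}} = \frac{1}{-76345 + \frac{45 - 99}{-14 - 99}} = \frac{1}{-76345 + \frac{1}{-113} \left(-54\right)} = \frac{1}{-76345 - - \frac{54}{113}} = \frac{1}{-76345 + \frac{54}{113}} = \frac{1}{- \frac{8626931}{113}} = - \frac{113}{8626931}$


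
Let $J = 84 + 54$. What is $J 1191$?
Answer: $164358$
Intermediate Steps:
$J = 138$
$J 1191 = 138 \cdot 1191 = 164358$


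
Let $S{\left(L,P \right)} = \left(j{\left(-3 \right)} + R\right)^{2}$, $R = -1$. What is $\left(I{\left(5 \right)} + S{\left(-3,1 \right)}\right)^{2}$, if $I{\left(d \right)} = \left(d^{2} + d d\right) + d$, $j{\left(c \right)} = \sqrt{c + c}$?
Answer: $2476 - 200 i \sqrt{6} \approx 2476.0 - 489.9 i$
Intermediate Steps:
$j{\left(c \right)} = \sqrt{2} \sqrt{c}$ ($j{\left(c \right)} = \sqrt{2 c} = \sqrt{2} \sqrt{c}$)
$I{\left(d \right)} = d + 2 d^{2}$ ($I{\left(d \right)} = \left(d^{2} + d^{2}\right) + d = 2 d^{2} + d = d + 2 d^{2}$)
$S{\left(L,P \right)} = \left(-1 + i \sqrt{6}\right)^{2}$ ($S{\left(L,P \right)} = \left(\sqrt{2} \sqrt{-3} - 1\right)^{2} = \left(\sqrt{2} i \sqrt{3} - 1\right)^{2} = \left(i \sqrt{6} - 1\right)^{2} = \left(-1 + i \sqrt{6}\right)^{2}$)
$\left(I{\left(5 \right)} + S{\left(-3,1 \right)}\right)^{2} = \left(5 \left(1 + 2 \cdot 5\right) + \left(1 - i \sqrt{6}\right)^{2}\right)^{2} = \left(5 \left(1 + 10\right) + \left(1 - i \sqrt{6}\right)^{2}\right)^{2} = \left(5 \cdot 11 + \left(1 - i \sqrt{6}\right)^{2}\right)^{2} = \left(55 + \left(1 - i \sqrt{6}\right)^{2}\right)^{2}$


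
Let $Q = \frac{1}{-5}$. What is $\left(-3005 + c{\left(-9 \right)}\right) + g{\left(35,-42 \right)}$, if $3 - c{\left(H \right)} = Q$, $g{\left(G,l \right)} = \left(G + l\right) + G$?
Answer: $- \frac{14869}{5} \approx -2973.8$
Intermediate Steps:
$g{\left(G,l \right)} = l + 2 G$
$Q = - \frac{1}{5} \approx -0.2$
$c{\left(H \right)} = \frac{16}{5}$ ($c{\left(H \right)} = 3 - - \frac{1}{5} = 3 + \frac{1}{5} = \frac{16}{5}$)
$\left(-3005 + c{\left(-9 \right)}\right) + g{\left(35,-42 \right)} = \left(-3005 + \frac{16}{5}\right) + \left(-42 + 2 \cdot 35\right) = - \frac{15009}{5} + \left(-42 + 70\right) = - \frac{15009}{5} + 28 = - \frac{14869}{5}$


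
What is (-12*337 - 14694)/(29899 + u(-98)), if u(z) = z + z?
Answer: -6246/9901 ≈ -0.63085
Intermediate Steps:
u(z) = 2*z
(-12*337 - 14694)/(29899 + u(-98)) = (-12*337 - 14694)/(29899 + 2*(-98)) = (-4044 - 14694)/(29899 - 196) = -18738/29703 = -18738*1/29703 = -6246/9901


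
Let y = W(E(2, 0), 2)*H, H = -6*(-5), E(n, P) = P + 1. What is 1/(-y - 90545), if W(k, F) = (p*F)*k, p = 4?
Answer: -1/90785 ≈ -1.1015e-5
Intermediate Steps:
E(n, P) = 1 + P
W(k, F) = 4*F*k (W(k, F) = (4*F)*k = 4*F*k)
H = 30
y = 240 (y = (4*2*(1 + 0))*30 = (4*2*1)*30 = 8*30 = 240)
1/(-y - 90545) = 1/(-1*240 - 90545) = 1/(-240 - 90545) = 1/(-90785) = -1/90785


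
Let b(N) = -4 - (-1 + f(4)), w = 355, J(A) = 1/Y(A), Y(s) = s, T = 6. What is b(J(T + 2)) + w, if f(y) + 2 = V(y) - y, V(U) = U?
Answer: 354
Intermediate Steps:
f(y) = -2 (f(y) = -2 + (y - y) = -2 + 0 = -2)
J(A) = 1/A
b(N) = -1 (b(N) = -4 - (-1 - 2) = -4 - 1*(-3) = -4 + 3 = -1)
b(J(T + 2)) + w = -1 + 355 = 354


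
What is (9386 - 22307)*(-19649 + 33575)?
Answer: -179937846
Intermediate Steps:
(9386 - 22307)*(-19649 + 33575) = -12921*13926 = -179937846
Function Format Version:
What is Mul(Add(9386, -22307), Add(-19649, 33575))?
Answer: -179937846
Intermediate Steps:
Mul(Add(9386, -22307), Add(-19649, 33575)) = Mul(-12921, 13926) = -179937846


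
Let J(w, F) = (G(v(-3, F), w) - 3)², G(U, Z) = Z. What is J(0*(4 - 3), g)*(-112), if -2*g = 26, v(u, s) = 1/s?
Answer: -1008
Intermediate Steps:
g = -13 (g = -½*26 = -13)
J(w, F) = (-3 + w)² (J(w, F) = (w - 3)² = (-3 + w)²)
J(0*(4 - 3), g)*(-112) = (-3 + 0*(4 - 3))²*(-112) = (-3 + 0*1)²*(-112) = (-3 + 0)²*(-112) = (-3)²*(-112) = 9*(-112) = -1008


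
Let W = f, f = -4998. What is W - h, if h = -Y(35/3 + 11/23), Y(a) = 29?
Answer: -4969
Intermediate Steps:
W = -4998
h = -29 (h = -1*29 = -29)
W - h = -4998 - 1*(-29) = -4998 + 29 = -4969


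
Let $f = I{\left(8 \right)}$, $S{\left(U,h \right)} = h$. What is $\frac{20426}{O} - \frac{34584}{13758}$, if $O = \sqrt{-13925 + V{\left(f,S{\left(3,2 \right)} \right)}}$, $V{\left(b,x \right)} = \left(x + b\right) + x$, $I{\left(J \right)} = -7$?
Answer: $- \frac{5764}{2293} - \frac{10213 i \sqrt{3482}}{3482} \approx -2.5137 - 173.08 i$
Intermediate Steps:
$f = -7$
$V{\left(b,x \right)} = b + 2 x$ ($V{\left(b,x \right)} = \left(b + x\right) + x = b + 2 x$)
$O = 2 i \sqrt{3482}$ ($O = \sqrt{-13925 + \left(-7 + 2 \cdot 2\right)} = \sqrt{-13925 + \left(-7 + 4\right)} = \sqrt{-13925 - 3} = \sqrt{-13928} = 2 i \sqrt{3482} \approx 118.02 i$)
$\frac{20426}{O} - \frac{34584}{13758} = \frac{20426}{2 i \sqrt{3482}} - \frac{34584}{13758} = 20426 \left(- \frac{i \sqrt{3482}}{6964}\right) - \frac{5764}{2293} = - \frac{10213 i \sqrt{3482}}{3482} - \frac{5764}{2293} = - \frac{5764}{2293} - \frac{10213 i \sqrt{3482}}{3482}$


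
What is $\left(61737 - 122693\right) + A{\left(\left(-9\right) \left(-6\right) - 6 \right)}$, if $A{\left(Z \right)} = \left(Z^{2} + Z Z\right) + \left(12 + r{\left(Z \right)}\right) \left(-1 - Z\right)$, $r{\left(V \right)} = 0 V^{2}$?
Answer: $-56936$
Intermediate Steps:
$r{\left(V \right)} = 0$
$A{\left(Z \right)} = -12 - 12 Z + 2 Z^{2}$ ($A{\left(Z \right)} = \left(Z^{2} + Z Z\right) + \left(12 + 0\right) \left(-1 - Z\right) = \left(Z^{2} + Z^{2}\right) + 12 \left(-1 - Z\right) = 2 Z^{2} - \left(12 + 12 Z\right) = -12 - 12 Z + 2 Z^{2}$)
$\left(61737 - 122693\right) + A{\left(\left(-9\right) \left(-6\right) - 6 \right)} = \left(61737 - 122693\right) - \left(12 - 2 \left(\left(-9\right) \left(-6\right) - 6\right)^{2} + 12 \left(\left(-9\right) \left(-6\right) - 6\right)\right) = -60956 - \left(12 - 2 \left(54 - 6\right)^{2} + 12 \left(54 - 6\right)\right) = -60956 - \left(588 - 4608\right) = -60956 - -4020 = -60956 + 4020 = -56936$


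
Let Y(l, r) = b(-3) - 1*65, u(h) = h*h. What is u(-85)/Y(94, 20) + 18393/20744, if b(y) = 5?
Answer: -7438591/62232 ≈ -119.53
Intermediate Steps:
u(h) = h**2
Y(l, r) = -60 (Y(l, r) = 5 - 1*65 = 5 - 65 = -60)
u(-85)/Y(94, 20) + 18393/20744 = (-85)**2/(-60) + 18393/20744 = 7225*(-1/60) + 18393*(1/20744) = -1445/12 + 18393/20744 = -7438591/62232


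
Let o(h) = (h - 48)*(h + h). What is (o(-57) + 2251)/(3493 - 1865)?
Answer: 14221/1628 ≈ 8.7353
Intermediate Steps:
o(h) = 2*h*(-48 + h) (o(h) = (-48 + h)*(2*h) = 2*h*(-48 + h))
(o(-57) + 2251)/(3493 - 1865) = (2*(-57)*(-48 - 57) + 2251)/(3493 - 1865) = (2*(-57)*(-105) + 2251)/1628 = (11970 + 2251)*(1/1628) = 14221*(1/1628) = 14221/1628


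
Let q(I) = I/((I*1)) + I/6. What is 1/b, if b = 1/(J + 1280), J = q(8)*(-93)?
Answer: 1063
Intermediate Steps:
q(I) = 1 + I/6 (q(I) = I/I + I*(1/6) = 1 + I/6)
J = -217 (J = (1 + (1/6)*8)*(-93) = (1 + 4/3)*(-93) = (7/3)*(-93) = -217)
b = 1/1063 (b = 1/(-217 + 1280) = 1/1063 ≈ 0.00094073)
1/b = 1/(1/1063) = 1063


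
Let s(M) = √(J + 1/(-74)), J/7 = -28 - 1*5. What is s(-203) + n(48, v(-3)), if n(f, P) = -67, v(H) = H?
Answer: -67 + I*√1265030/74 ≈ -67.0 + 15.199*I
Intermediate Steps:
J = -231 (J = 7*(-28 - 1*5) = 7*(-28 - 5) = 7*(-33) = -231)
s(M) = I*√1265030/74 (s(M) = √(-231 + 1/(-74)) = √(-231 - 1/74) = √(-17095/74) = I*√1265030/74)
s(-203) + n(48, v(-3)) = I*√1265030/74 - 67 = -67 + I*√1265030/74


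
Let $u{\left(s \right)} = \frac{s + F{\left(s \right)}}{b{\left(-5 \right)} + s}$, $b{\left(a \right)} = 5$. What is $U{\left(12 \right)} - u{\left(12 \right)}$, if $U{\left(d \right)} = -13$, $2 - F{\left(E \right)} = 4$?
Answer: $- \frac{231}{17} \approx -13.588$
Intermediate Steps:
$F{\left(E \right)} = -2$ ($F{\left(E \right)} = 2 - 4 = -2$)
$u{\left(s \right)} = \frac{-2 + s}{5 + s}$ ($u{\left(s \right)} = \frac{s - 2}{5 + s} = \frac{-2 + s}{5 + s}$)
$U{\left(12 \right)} - u{\left(12 \right)} = -13 - \frac{-2 + 12}{5 + 12} = -13 - \frac{1}{17} \cdot 10 = -13 - \frac{10}{17} = - \frac{231}{17}$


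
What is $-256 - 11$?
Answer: $-267$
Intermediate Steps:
$-256 - 11 = -267$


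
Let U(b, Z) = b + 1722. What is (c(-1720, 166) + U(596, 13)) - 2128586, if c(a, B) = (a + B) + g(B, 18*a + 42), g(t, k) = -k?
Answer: -2096904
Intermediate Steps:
U(b, Z) = 1722 + b
c(a, B) = -42 + B - 17*a (c(a, B) = (a + B) - (18*a + 42) = (B + a) - (42 + 18*a) = (B + a) + (-42 - 18*a) = -42 + B - 17*a)
(c(-1720, 166) + U(596, 13)) - 2128586 = ((-42 + 166 - 17*(-1720)) + (1722 + 596)) - 2128586 = ((-42 + 166 + 29240) + 2318) - 2128586 = (29364 + 2318) - 2128586 = 31682 - 2128586 = -2096904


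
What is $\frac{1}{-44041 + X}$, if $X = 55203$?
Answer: $\frac{1}{11162} \approx 8.959 \cdot 10^{-5}$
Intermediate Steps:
$\frac{1}{-44041 + X} = \frac{1}{-44041 + 55203} = \frac{1}{11162}$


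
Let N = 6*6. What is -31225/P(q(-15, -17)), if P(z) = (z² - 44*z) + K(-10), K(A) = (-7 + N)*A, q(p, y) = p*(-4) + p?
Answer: 6245/49 ≈ 127.45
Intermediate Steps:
N = 36
q(p, y) = -3*p (q(p, y) = -4*p + p = -3*p)
K(A) = 29*A (K(A) = (-7 + 36)*A = 29*A)
P(z) = -290 + z² - 44*z (P(z) = (z² - 44*z) + 29*(-10) = (z² - 44*z) - 290 = -290 + z² - 44*z)
-31225/P(q(-15, -17)) = -31225/(-290 + (-3*(-15))² - (-132)*(-15)) = -31225/(-290 + 45² - 44*45) = -31225/(-290 + 2025 - 1980) = -31225/(-245) = -31225*(-1/245) = 6245/49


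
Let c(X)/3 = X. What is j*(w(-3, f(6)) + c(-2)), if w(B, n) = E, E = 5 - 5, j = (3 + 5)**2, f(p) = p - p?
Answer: -384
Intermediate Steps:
f(p) = 0
c(X) = 3*X
j = 64 (j = 8**2 = 64)
E = 0
w(B, n) = 0
j*(w(-3, f(6)) + c(-2)) = 64*(0 + 3*(-2)) = 64*(0 - 6) = 64*(-6) = -384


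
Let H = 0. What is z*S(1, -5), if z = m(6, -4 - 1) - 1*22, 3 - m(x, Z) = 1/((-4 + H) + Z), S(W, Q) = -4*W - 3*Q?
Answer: -1870/9 ≈ -207.78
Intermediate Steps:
m(x, Z) = 3 - 1/(-4 + Z) (m(x, Z) = 3 - 1/((-4 + 0) + Z) = 3 - 1/(-4 + Z))
z = -170/9 (z = (-13 + 3*(-4 - 1))/(-4 + (-4 - 1)) - 1*22 = (-13 + 3*(-5))/(-4 - 5) - 22 = (-13 - 15)/(-9) - 22 = -1/9*(-28) - 22 = 28/9 - 22 = -170/9 ≈ -18.889)
z*S(1, -5) = -170*(-4*1 - 3*(-5))/9 = -170*(-4 + 15)/9 = -170/9*11 = -1870/9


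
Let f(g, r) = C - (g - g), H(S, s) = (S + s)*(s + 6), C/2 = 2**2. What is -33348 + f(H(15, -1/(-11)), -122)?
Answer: -33340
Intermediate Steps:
C = 8 (C = 2*2**2 = 2*4 = 8)
H(S, s) = (6 + s)*(S + s) (H(S, s) = (S + s)*(6 + s) = (6 + s)*(S + s))
f(g, r) = 8 (f(g, r) = 8 - (g - g) = 8 - 1*0 = 8 + 0 = 8)
-33348 + f(H(15, -1/(-11)), -122) = -33348 + 8 = -33340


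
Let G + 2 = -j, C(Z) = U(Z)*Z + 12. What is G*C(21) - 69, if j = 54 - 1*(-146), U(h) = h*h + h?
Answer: -1962297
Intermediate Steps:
U(h) = h + h**2 (U(h) = h**2 + h = h + h**2)
j = 200 (j = 54 + 146 = 200)
C(Z) = 12 + Z**2*(1 + Z) (C(Z) = (Z*(1 + Z))*Z + 12 = Z**2*(1 + Z) + 12 = 12 + Z**2*(1 + Z))
G = -202 (G = -2 - 1*200 = -2 - 200 = -202)
G*C(21) - 69 = -202*(12 + 21**2*(1 + 21)) - 69 = -202*(12 + 441*22) - 69 = -202*(12 + 9702) - 69 = -202*9714 - 69 = -1962228 - 69 = -1962297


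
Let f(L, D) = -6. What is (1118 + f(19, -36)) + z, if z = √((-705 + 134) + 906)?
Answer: 1112 + √335 ≈ 1130.3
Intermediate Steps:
z = √335 (z = √(-571 + 906) = √335 ≈ 18.303)
(1118 + f(19, -36)) + z = (1118 - 6) + √335 = 1112 + √335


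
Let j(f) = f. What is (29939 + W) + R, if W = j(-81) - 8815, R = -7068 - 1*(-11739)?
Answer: 25714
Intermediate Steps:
R = 4671 (R = -7068 + 11739 = 4671)
W = -8896 (W = -81 - 8815 = -8896)
(29939 + W) + R = (29939 - 8896) + 4671 = 21043 + 4671 = 25714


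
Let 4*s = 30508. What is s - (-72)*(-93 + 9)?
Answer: 1579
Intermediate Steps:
s = 7627 (s = (¼)*30508 = 7627)
s - (-72)*(-93 + 9) = 7627 - (-72)*(-93 + 9) = 7627 - (-72)*(-84) = 7627 - 1*6048 = 7627 - 6048 = 1579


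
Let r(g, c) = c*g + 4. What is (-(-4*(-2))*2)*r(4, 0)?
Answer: -64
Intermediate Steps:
r(g, c) = 4 + c*g
(-(-4*(-2))*2)*r(4, 0) = (-(-4*(-2))*2)*(4 + 0*4) = (-8*2)*(4 + 0) = -1*16*4 = -16*4 = -64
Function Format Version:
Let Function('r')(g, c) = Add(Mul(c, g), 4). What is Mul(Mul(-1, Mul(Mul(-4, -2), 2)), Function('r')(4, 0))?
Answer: -64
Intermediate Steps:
Function('r')(g, c) = Add(4, Mul(c, g))
Mul(Mul(-1, Mul(Mul(-4, -2), 2)), Function('r')(4, 0)) = Mul(Mul(-1, Mul(Mul(-4, -2), 2)), Add(4, Mul(0, 4))) = Mul(Mul(-1, Mul(8, 2)), Add(4, 0)) = Mul(Mul(-1, 16), 4) = Mul(-16, 4) = -64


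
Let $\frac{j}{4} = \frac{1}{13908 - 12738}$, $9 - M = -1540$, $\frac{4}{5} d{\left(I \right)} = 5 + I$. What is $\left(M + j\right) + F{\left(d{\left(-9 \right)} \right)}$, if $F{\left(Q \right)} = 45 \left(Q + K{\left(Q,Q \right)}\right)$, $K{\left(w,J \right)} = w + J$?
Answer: $\frac{511292}{585} \approx 874.0$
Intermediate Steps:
$K{\left(w,J \right)} = J + w$
$d{\left(I \right)} = \frac{25}{4} + \frac{5 I}{4}$ ($d{\left(I \right)} = \frac{5 \left(5 + I\right)}{4} = \frac{25}{4} + \frac{5 I}{4}$)
$F{\left(Q \right)} = 135 Q$ ($F{\left(Q \right)} = 45 \left(Q + \left(Q + Q\right)\right) = 45 \left(Q + 2 Q\right) = 45 \cdot 3 Q = 135 Q$)
$M = 1549$ ($M = 9 - -1540 = 9 + 1540 = 1549$)
$j = \frac{2}{585}$ ($j = \frac{4}{13908 - 12738} = \frac{4}{1170} = 4 \cdot \frac{1}{1170} = \frac{2}{585} \approx 0.0034188$)
$\left(M + j\right) + F{\left(d{\left(-9 \right)} \right)} = \left(1549 + \frac{2}{585}\right) + 135 \left(\frac{25}{4} + \frac{5}{4} \left(-9\right)\right) = \frac{906167}{585} + 135 \left(\frac{25}{4} - \frac{45}{4}\right) = \frac{906167}{585} + 135 \left(-5\right) = \frac{906167}{585} - 675 = \frac{511292}{585}$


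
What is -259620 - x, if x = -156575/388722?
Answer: -100919849065/388722 ≈ -2.5962e+5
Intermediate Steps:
x = -156575/388722 (x = -156575*1/388722 = -156575/388722 ≈ -0.40279)
-259620 - x = -259620 - 1*(-156575/388722) = -259620 + 156575/388722 = -100919849065/388722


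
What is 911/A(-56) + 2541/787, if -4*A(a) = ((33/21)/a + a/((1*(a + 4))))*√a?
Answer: 2541/787 + 663208*I*√14/5345 ≈ 3.2287 + 464.27*I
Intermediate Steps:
A(a) = -√a*(11/(7*a) + a/(4 + a))/4 (A(a) = -((33/21)/a + a/((1*(a + 4))))*√a/4 = -((33*(1/21))/a + a/((1*(4 + a))))*√a/4 = -(11/(7*a) + a/(4 + a))*√a/4 = -√a*(11/(7*a) + a/(4 + a))/4)
911/A(-56) + 2541/787 = 911/(((-44 - 11*(-56) - 7*(-56)²)/(28*√(-56)*(4 - 56)))) + 2541/787 = 911/(((1/28)*(-I*√14/28)*(-44 + 616 - 7*3136)/(-52))) + 2541*(1/787) = 911/(((1/28)*(-I*√14/28)*(-1/52)*(-44 + 616 - 21952))) + 2541/787 = 911/(((1/28)*(-I*√14/28)*(-1/52)*(-21380))) + 2541/787 = 911/((-5345*I*√14/10192)) + 2541/787 = 911*(728*I*√14/5345) + 2541/787 = 663208*I*√14/5345 + 2541/787 = 2541/787 + 663208*I*√14/5345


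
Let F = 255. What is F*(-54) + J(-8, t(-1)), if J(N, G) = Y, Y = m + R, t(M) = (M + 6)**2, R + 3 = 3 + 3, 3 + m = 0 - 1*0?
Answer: -13770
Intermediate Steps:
m = -3 (m = -3 + (0 - 1*0) = -3 + (0 + 0) = -3 + 0 = -3)
R = 3 (R = -3 + (3 + 3) = -3 + 6 = 3)
t(M) = (6 + M)**2
Y = 0 (Y = -3 + 3 = 0)
J(N, G) = 0
F*(-54) + J(-8, t(-1)) = 255*(-54) + 0 = -13770 + 0 = -13770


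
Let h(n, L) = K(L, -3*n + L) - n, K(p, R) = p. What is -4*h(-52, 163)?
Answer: -860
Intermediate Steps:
h(n, L) = L - n
-4*h(-52, 163) = -4*(163 - 1*(-52)) = -4*(163 + 52) = -4*215 = -860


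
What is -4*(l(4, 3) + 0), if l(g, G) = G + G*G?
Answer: -48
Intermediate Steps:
l(g, G) = G + G²
-4*(l(4, 3) + 0) = -4*(3*(1 + 3) + 0) = -4*(3*4 + 0) = -4*(12 + 0) = -4*12 = -48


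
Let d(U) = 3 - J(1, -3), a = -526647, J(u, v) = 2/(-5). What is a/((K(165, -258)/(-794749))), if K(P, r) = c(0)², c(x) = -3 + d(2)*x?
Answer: 139517392201/3 ≈ 4.6506e+10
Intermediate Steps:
J(u, v) = -⅖ (J(u, v) = 2*(-⅕) = -⅖)
d(U) = 17/5 (d(U) = 3 - 1*(-⅖) = 3 + ⅖ = 17/5)
c(x) = -3 + 17*x/5
K(P, r) = 9 (K(P, r) = (-3 + (17/5)*0)² = (-3 + 0)² = (-3)² = 9)
a/((K(165, -258)/(-794749))) = -526647/(9/(-794749)) = -526647/(9*(-1/794749)) = -526647/(-9/794749) = -526647*(-794749/9) = 139517392201/3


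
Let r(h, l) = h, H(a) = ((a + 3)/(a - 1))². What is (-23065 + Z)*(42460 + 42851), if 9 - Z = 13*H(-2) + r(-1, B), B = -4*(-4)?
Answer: -1966968332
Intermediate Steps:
H(a) = (3 + a)²/(-1 + a)² (H(a) = ((3 + a)/(-1 + a))² = (3 + a)²/(-1 + a)²)
B = 16
Z = 77/9 (Z = 9 - (13*((3 - 2)²/(-1 - 2)²) - 1) = 9 - (13*(1²/(-3)²) - 1) = 9 - (13*((⅑)*1) - 1) = 9 - (13*(⅑) - 1) = 9 - (13/9 - 1) = 9 - 1*4/9 = 9 - 4/9 = 77/9 ≈ 8.5556)
(-23065 + Z)*(42460 + 42851) = (-23065 + 77/9)*(42460 + 42851) = -207508/9*85311 = -1966968332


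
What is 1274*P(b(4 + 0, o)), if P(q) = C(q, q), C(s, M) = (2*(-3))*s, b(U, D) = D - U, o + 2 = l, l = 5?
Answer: 7644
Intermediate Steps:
o = 3 (o = -2 + 5 = 3)
C(s, M) = -6*s
P(q) = -6*q
1274*P(b(4 + 0, o)) = 1274*(-6*(3 - (4 + 0))) = 1274*(-6*(3 - 1*4)) = 1274*(-6*(3 - 4)) = 1274*(-6*(-1)) = 1274*6 = 7644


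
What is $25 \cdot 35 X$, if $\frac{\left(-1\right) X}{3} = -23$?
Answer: $60375$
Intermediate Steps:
$X = 69$ ($X = \left(-3\right) \left(-23\right) = 69$)
$25 \cdot 35 X = 25 \cdot 35 \cdot 69 = 875 \cdot 69 = 60375$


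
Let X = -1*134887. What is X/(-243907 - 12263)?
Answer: 134887/256170 ≈ 0.52655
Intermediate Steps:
X = -134887
X/(-243907 - 12263) = -134887/(-243907 - 12263) = -134887/(-256170) = -134887*(-1/256170) = 134887/256170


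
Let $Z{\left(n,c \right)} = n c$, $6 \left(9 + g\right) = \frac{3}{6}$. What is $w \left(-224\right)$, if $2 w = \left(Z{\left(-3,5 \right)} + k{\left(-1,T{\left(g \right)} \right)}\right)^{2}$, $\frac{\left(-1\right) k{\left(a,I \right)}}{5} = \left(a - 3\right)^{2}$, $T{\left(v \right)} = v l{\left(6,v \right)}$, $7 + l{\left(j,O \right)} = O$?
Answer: $-1010800$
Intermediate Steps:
$g = - \frac{107}{12}$ ($g = -9 + \frac{3 \cdot \frac{1}{6}}{6} = -9 + \frac{1}{6} \cdot \frac{1}{2} = -9 + \frac{1}{12} = - \frac{107}{12} \approx -8.9167$)
$l{\left(j,O \right)} = -7 + O$
$T{\left(v \right)} = v \left(-7 + v\right)$
$Z{\left(n,c \right)} = c n$
$k{\left(a,I \right)} = - 5 \left(-3 + a\right)^{2}$ ($k{\left(a,I \right)} = - 5 \left(a - 3\right)^{2} = - 5 \left(-3 + a\right)^{2}$)
$w = \frac{9025}{2}$ ($w = \frac{\left(5 \left(-3\right) - 5 \left(-3 - 1\right)^{2}\right)^{2}}{2} = \frac{\left(-15 - 5 \left(-4\right)^{2}\right)^{2}}{2} = \frac{\left(-15 - 80\right)^{2}}{2} = \frac{\left(-95\right)^{2}}{2} = \frac{1}{2} \cdot 9025 = \frac{9025}{2} \approx 4512.5$)
$w \left(-224\right) = \frac{9025}{2} \left(-224\right) = -1010800$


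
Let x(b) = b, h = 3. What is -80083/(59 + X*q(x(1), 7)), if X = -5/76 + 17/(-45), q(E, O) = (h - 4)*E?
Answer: -273883860/203297 ≈ -1347.2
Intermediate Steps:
q(E, O) = -E (q(E, O) = (3 - 4)*E = -E)
X = -1517/3420 (X = -5*1/76 + 17*(-1/45) = -5/76 - 17/45 = -1517/3420 ≈ -0.44357)
-80083/(59 + X*q(x(1), 7)) = -80083/(59 - (-1517)/3420) = -80083/(59 - 1517/3420*(-1)) = -80083/(59 + 1517/3420) = -80083/203297/3420 = -80083*3420/203297 = -273883860/203297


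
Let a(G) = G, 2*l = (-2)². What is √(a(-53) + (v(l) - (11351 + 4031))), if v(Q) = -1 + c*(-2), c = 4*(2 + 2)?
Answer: 2*I*√3867 ≈ 124.37*I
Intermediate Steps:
c = 16 (c = 4*4 = 16)
l = 2 (l = (½)*(-2)² = (½)*4 = 2)
v(Q) = -33 (v(Q) = -1 + 16*(-2) = -1 - 32 = -33)
√(a(-53) + (v(l) - (11351 + 4031))) = √(-53 + (-33 - (11351 + 4031))) = √(-53 + (-33 - 1*15382)) = √(-53 + (-33 - 15382)) = √(-53 - 15415) = √(-15468) = 2*I*√3867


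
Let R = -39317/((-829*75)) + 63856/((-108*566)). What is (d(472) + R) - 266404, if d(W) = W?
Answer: -42112983675251/158359725 ≈ -2.6593e+5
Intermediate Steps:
R = -65286551/158359725 (R = -39317/(-62175) + 63856/(-61128) = -39317*(-1/62175) + 63856*(-1/61128) = 39317/62175 - 7982/7641 = -65286551/158359725 ≈ -0.41227)
(d(472) + R) - 266404 = (472 - 65286551/158359725) - 266404 = 74680503649/158359725 - 266404 = -42112983675251/158359725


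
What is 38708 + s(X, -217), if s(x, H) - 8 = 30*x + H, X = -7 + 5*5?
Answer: 39039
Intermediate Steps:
X = 18 (X = -7 + 25 = 18)
s(x, H) = 8 + H + 30*x (s(x, H) = 8 + (30*x + H) = 8 + (H + 30*x) = 8 + H + 30*x)
38708 + s(X, -217) = 38708 + (8 - 217 + 30*18) = 38708 + (8 - 217 + 540) = 38708 + 331 = 39039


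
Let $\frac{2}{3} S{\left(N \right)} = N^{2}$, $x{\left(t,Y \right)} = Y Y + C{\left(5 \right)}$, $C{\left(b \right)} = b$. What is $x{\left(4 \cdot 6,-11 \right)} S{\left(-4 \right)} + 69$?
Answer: $3093$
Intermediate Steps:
$x{\left(t,Y \right)} = 5 + Y^{2}$ ($x{\left(t,Y \right)} = Y Y + 5 = Y^{2} + 5 = 5 + Y^{2}$)
$S{\left(N \right)} = \frac{3 N^{2}}{2}$
$x{\left(4 \cdot 6,-11 \right)} S{\left(-4 \right)} + 69 = \left(5 + \left(-11\right)^{2}\right) \frac{3 \left(-4\right)^{2}}{2} + 69 = \left(5 + 121\right) \frac{3}{2} \cdot 16 + 69 = 126 \cdot 24 + 69 = 3024 + 69 = 3093$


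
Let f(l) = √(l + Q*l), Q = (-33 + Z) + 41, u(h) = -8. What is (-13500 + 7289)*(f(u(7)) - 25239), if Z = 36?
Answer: 156759429 - 37266*I*√10 ≈ 1.5676e+8 - 1.1785e+5*I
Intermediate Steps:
Q = 44 (Q = (-33 + 36) + 41 = 3 + 41 = 44)
f(l) = 3*√5*√l (f(l) = √(l + 44*l) = √(45*l) = 3*√5*√l)
(-13500 + 7289)*(f(u(7)) - 25239) = (-13500 + 7289)*(3*√5*√(-8) - 25239) = -6211*(3*√5*(2*I*√2) - 25239) = -6211*(6*I*√10 - 25239) = -6211*(-25239 + 6*I*√10) = 156759429 - 37266*I*√10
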